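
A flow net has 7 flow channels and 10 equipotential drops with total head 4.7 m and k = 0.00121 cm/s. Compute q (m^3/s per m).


Result: 3.981e-05 m^3/s per m

Derivation:
Convert k to m/s for unit consistency with H:
k = 0.00121 cm/s = 0.00121 / 100 m/s = 1.21e-05 m/s
Using q = k * H * Nf / Nd
Nf / Nd = 7 / 10 = 0.7
q = 1.21e-05 * 4.7 * 0.7
q = 3.981e-05 m^3/s per m


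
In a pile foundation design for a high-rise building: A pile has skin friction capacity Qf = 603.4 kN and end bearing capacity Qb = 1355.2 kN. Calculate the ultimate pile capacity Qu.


Using Qu = Qf + Qb
Qu = 603.4 + 1355.2
Qu = 1958.6 kN


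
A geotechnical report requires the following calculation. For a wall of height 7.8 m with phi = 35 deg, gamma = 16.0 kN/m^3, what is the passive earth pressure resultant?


Compute passive earth pressure coefficient:
Kp = tan^2(45 + phi/2) = tan^2(62.5) = 3.690172
Compute passive force:
Pp = 0.5 * Kp * gamma * H^2
Pp = 0.5 * 3.690172 * 16.0 * 7.8^2
Pp = 1796.08 kN/m


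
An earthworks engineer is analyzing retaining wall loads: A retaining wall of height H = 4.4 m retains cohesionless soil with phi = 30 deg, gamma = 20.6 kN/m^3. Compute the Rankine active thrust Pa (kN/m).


Result: 66.47 kN/m

Derivation:
Compute active earth pressure coefficient:
Ka = tan^2(45 - phi/2) = tan^2(30.0) = 0.333333
Compute active force:
Pa = 0.5 * Ka * gamma * H^2
Pa = 0.5 * 0.333333 * 20.6 * 4.4^2
Pa = 66.47 kN/m


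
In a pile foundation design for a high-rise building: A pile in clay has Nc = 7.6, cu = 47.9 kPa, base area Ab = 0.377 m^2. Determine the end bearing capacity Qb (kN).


Result: 137.24 kN

Derivation:
Using Qb = Nc * cu * Ab
Qb = 7.6 * 47.9 * 0.377
Qb = 137.24 kN


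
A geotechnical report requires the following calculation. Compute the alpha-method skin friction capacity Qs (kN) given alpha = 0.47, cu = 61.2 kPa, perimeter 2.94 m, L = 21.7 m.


Using Qs = alpha * cu * perimeter * L
Qs = 0.47 * 61.2 * 2.94 * 21.7
Qs = 1835.09 kN


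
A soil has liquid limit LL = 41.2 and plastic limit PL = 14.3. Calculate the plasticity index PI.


Using PI = LL - PL
PI = 41.2 - 14.3
PI = 26.9


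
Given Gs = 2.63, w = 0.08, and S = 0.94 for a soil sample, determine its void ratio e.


Using the relation e = Gs * w / S
e = 2.63 * 0.08 / 0.94
e = 0.2238


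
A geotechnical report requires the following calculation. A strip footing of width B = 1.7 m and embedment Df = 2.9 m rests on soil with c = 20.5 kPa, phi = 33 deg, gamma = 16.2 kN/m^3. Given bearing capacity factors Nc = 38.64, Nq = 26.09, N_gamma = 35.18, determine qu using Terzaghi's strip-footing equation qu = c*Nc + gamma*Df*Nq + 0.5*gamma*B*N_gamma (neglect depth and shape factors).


Compute qu = c*Nc + gamma*Df*Nq + 0.5*gamma*B*N_gamma
Term 1: 20.5 * 38.64 = 792.12
Term 2: 16.2 * 2.9 * 26.09 = 1225.7082
Term 3: 0.5 * 16.2 * 1.7 * 35.18 = 484.4286
qu = 792.12 + 1225.7082 + 484.4286
qu = 2502.26 kPa


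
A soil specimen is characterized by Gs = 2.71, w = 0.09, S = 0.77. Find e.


Using the relation e = Gs * w / S
e = 2.71 * 0.09 / 0.77
e = 0.3168


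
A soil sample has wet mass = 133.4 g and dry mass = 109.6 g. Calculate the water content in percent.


Using w = (m_wet - m_dry) / m_dry * 100
m_wet - m_dry = 133.4 - 109.6 = 23.8 g
w = 23.8 / 109.6 * 100
w = 21.72 %


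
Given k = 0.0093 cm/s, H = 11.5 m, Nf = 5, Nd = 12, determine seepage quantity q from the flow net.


Convert k to m/s for unit consistency with H:
k = 0.0093 cm/s = 0.0093 / 100 m/s = 9.3e-05 m/s
Using q = k * H * Nf / Nd
Nf / Nd = 5 / 12 = 0.4167
q = 9.3e-05 * 11.5 * 0.4167
q = 0.0004456 m^3/s per m


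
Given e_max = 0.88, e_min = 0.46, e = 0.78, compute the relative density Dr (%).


Result: 23.81 %

Derivation:
Using Dr = (e_max - e) / (e_max - e_min) * 100
e_max - e = 0.88 - 0.78 = 0.1
e_max - e_min = 0.88 - 0.46 = 0.42
Dr = 0.1 / 0.42 * 100
Dr = 23.81 %


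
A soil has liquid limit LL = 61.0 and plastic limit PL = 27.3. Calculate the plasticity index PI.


Using PI = LL - PL
PI = 61.0 - 27.3
PI = 33.7


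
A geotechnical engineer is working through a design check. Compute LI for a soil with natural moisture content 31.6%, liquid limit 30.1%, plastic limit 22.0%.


Result: 1.185

Derivation:
First compute the plasticity index:
PI = LL - PL = 30.1 - 22.0 = 8.1
Then compute the liquidity index:
LI = (w - PL) / PI
LI = (31.6 - 22.0) / 8.1
LI = 1.185


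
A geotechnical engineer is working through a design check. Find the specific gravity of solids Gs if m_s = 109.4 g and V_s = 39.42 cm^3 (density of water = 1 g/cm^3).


Result: 2.775

Derivation:
Using Gs = m_s / (V_s * rho_w)
Since rho_w = 1 g/cm^3:
Gs = 109.4 / 39.42
Gs = 2.775


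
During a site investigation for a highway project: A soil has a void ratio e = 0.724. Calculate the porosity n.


Using the relation n = e / (1 + e)
n = 0.724 / (1 + 0.724)
n = 0.724 / 1.724
n = 0.42


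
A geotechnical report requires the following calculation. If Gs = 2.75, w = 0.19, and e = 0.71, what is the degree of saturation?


Using S = Gs * w / e
S = 2.75 * 0.19 / 0.71
S = 0.7359


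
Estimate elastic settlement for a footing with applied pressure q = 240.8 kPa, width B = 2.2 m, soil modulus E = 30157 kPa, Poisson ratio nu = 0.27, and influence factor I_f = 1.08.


Using Se = q * B * (1 - nu^2) * I_f / E
1 - nu^2 = 1 - 0.27^2 = 0.9271
Se = 240.8 * 2.2 * 0.9271 * 1.08 / 30157
Se = 0.017589 m
Convert to mm: Se = 0.017589 * 1000 = 17.589 mm


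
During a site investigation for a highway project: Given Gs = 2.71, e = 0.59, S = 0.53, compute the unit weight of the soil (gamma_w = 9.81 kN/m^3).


Using gamma = gamma_w * (Gs + S*e) / (1 + e)
Numerator: Gs + S*e = 2.71 + 0.53*0.59 = 3.0227
Denominator: 1 + e = 1 + 0.59 = 1.59
gamma = 9.81 * 3.0227 / 1.59
gamma = 18.649 kN/m^3


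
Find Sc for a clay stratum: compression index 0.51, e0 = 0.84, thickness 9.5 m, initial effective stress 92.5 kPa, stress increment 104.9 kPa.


Using Sc = Cc * H / (1 + e0) * log10((sigma0 + delta_sigma) / sigma0)
Stress ratio = (92.5 + 104.9) / 92.5 = 2.13405
log10(2.13405) = 0.329205
Cc * H / (1 + e0) = 0.51 * 9.5 / (1 + 0.84) = 2.63315
Sc = 2.63315 * 0.329205
Sc = 0.8668 m


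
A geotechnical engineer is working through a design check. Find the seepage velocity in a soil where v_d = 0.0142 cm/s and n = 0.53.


Result: 0.02679 cm/s

Derivation:
Using v_s = v_d / n
v_s = 0.0142 / 0.53
v_s = 0.02679 cm/s


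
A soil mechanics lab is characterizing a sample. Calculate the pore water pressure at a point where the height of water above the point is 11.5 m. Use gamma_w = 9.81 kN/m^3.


Using u = gamma_w * h_w
u = 9.81 * 11.5
u = 112.82 kPa


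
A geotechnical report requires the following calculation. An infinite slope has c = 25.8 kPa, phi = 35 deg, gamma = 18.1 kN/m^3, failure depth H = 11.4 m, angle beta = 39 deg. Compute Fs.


Using Fs = c / (gamma*H*sin(beta)*cos(beta)) + tan(phi)/tan(beta)
Cohesion contribution = 25.8 / (18.1*11.4*sin(39)*cos(39))
Cohesion contribution = 0.255659
Friction contribution = tan(35)/tan(39) = 0.864684
Fs = 0.255659 + 0.864684
Fs = 1.12


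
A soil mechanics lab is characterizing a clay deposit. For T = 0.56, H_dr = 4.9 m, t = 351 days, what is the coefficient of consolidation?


Using cv = T * H_dr^2 / t
H_dr^2 = 4.9^2 = 24.01
cv = 0.56 * 24.01 / 351
cv = 0.03831 m^2/day


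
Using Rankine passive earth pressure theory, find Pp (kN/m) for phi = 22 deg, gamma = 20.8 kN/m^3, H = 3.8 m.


Compute passive earth pressure coefficient:
Kp = tan^2(45 + phi/2) = tan^2(56.0) = 2.197987
Compute passive force:
Pp = 0.5 * Kp * gamma * H^2
Pp = 0.5 * 2.197987 * 20.8 * 3.8^2
Pp = 330.08 kN/m


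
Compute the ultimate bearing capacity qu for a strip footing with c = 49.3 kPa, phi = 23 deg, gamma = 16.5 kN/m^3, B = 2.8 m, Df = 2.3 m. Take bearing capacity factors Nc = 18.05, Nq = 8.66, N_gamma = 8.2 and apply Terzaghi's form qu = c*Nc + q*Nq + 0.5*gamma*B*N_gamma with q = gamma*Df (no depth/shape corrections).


Compute qu = c*Nc + gamma*Df*Nq + 0.5*gamma*B*N_gamma
Term 1: 49.3 * 18.05 = 889.865
Term 2: 16.5 * 2.3 * 8.66 = 328.647
Term 3: 0.5 * 16.5 * 2.8 * 8.2 = 189.42
qu = 889.865 + 328.647 + 189.42
qu = 1407.93 kPa


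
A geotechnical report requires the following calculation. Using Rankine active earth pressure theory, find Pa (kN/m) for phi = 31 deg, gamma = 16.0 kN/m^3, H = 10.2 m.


Compute active earth pressure coefficient:
Ka = tan^2(45 - phi/2) = tan^2(29.5) = 0.320099
Compute active force:
Pa = 0.5 * Ka * gamma * H^2
Pa = 0.5 * 0.320099 * 16.0 * 10.2^2
Pa = 266.42 kN/m


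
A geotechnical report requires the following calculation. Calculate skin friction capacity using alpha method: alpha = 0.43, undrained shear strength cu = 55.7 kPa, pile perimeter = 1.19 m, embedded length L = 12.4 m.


Result: 353.42 kN

Derivation:
Using Qs = alpha * cu * perimeter * L
Qs = 0.43 * 55.7 * 1.19 * 12.4
Qs = 353.42 kN


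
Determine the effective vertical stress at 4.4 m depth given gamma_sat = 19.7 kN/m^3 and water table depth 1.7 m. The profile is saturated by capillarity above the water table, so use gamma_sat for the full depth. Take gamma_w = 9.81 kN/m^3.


Total stress = gamma_sat * depth
sigma = 19.7 * 4.4 = 86.68 kPa
Pore water pressure u = gamma_w * (depth - d_wt)
u = 9.81 * (4.4 - 1.7) = 26.487 kPa
Effective stress = sigma - u
sigma' = 86.68 - 26.487 = 60.19 kPa


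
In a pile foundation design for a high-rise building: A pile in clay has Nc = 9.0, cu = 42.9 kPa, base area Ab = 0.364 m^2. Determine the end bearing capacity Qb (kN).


Using Qb = Nc * cu * Ab
Qb = 9.0 * 42.9 * 0.364
Qb = 140.54 kN


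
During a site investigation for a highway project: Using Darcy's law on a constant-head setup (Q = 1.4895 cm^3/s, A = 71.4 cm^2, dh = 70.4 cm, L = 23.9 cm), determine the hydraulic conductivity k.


Result: 0.007082 cm/s

Derivation:
Compute hydraulic gradient:
i = dh / L = 70.4 / 23.9 = 2.94561
Then apply Darcy's law:
k = Q / (A * i)
k = 1.4895 / (71.4 * 2.94561)
k = 1.4895 / 210.316
k = 0.007082 cm/s


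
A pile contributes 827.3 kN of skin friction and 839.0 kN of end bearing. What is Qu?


Using Qu = Qf + Qb
Qu = 827.3 + 839.0
Qu = 1666.3 kN


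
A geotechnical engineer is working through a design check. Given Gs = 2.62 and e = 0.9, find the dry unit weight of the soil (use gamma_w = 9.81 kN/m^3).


Using gamma_d = Gs * gamma_w / (1 + e)
gamma_d = 2.62 * 9.81 / (1 + 0.9)
gamma_d = 2.62 * 9.81 / 1.9
gamma_d = 13.527 kN/m^3


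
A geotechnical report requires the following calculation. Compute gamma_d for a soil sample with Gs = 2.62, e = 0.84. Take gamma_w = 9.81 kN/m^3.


Using gamma_d = Gs * gamma_w / (1 + e)
gamma_d = 2.62 * 9.81 / (1 + 0.84)
gamma_d = 2.62 * 9.81 / 1.84
gamma_d = 13.969 kN/m^3


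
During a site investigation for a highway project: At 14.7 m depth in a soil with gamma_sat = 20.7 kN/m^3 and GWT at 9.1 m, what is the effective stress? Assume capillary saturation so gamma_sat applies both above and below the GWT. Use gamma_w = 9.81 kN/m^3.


Total stress = gamma_sat * depth
sigma = 20.7 * 14.7 = 304.29 kPa
Pore water pressure u = gamma_w * (depth - d_wt)
u = 9.81 * (14.7 - 9.1) = 54.936 kPa
Effective stress = sigma - u
sigma' = 304.29 - 54.936 = 249.35 kPa


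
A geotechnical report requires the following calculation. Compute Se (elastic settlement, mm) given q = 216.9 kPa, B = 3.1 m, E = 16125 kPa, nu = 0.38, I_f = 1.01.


Using Se = q * B * (1 - nu^2) * I_f / E
1 - nu^2 = 1 - 0.38^2 = 0.8556
Se = 216.9 * 3.1 * 0.8556 * 1.01 / 16125
Se = 0.036034 m
Convert to mm: Se = 0.036034 * 1000 = 36.034 mm


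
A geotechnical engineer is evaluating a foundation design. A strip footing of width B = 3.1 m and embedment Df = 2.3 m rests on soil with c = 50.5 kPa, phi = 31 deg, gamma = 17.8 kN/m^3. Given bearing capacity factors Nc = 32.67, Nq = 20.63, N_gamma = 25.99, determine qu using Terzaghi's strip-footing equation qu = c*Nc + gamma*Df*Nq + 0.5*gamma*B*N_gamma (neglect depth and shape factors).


Compute qu = c*Nc + gamma*Df*Nq + 0.5*gamma*B*N_gamma
Term 1: 50.5 * 32.67 = 1649.835
Term 2: 17.8 * 2.3 * 20.63 = 844.5922
Term 3: 0.5 * 17.8 * 3.1 * 25.99 = 717.0641
qu = 1649.835 + 844.5922 + 717.0641
qu = 3211.49 kPa


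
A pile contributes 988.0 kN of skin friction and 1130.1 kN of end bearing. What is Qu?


Using Qu = Qf + Qb
Qu = 988.0 + 1130.1
Qu = 2118.1 kN


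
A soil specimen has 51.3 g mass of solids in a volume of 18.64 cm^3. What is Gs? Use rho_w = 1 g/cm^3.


Using Gs = m_s / (V_s * rho_w)
Since rho_w = 1 g/cm^3:
Gs = 51.3 / 18.64
Gs = 2.752


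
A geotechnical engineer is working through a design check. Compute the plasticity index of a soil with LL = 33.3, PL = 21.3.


Using PI = LL - PL
PI = 33.3 - 21.3
PI = 12.0


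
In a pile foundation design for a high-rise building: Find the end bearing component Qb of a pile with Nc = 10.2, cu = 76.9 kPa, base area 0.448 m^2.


Using Qb = Nc * cu * Ab
Qb = 10.2 * 76.9 * 0.448
Qb = 351.4 kN


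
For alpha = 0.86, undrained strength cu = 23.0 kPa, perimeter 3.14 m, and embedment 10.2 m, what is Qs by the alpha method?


Using Qs = alpha * cu * perimeter * L
Qs = 0.86 * 23.0 * 3.14 * 10.2
Qs = 633.51 kN


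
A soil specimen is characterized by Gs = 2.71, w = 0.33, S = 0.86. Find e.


Result: 1.0399

Derivation:
Using the relation e = Gs * w / S
e = 2.71 * 0.33 / 0.86
e = 1.0399


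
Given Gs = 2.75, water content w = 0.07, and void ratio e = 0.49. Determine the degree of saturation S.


Result: 0.3929

Derivation:
Using S = Gs * w / e
S = 2.75 * 0.07 / 0.49
S = 0.3929


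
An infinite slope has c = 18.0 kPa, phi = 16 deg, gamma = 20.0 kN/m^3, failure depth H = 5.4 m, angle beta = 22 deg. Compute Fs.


Result: 1.19

Derivation:
Using Fs = c / (gamma*H*sin(beta)*cos(beta)) + tan(phi)/tan(beta)
Cohesion contribution = 18.0 / (20.0*5.4*sin(22)*cos(22))
Cohesion contribution = 0.479852
Friction contribution = tan(16)/tan(22) = 0.70972
Fs = 0.479852 + 0.70972
Fs = 1.19


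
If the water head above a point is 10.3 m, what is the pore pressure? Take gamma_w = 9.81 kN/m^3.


Using u = gamma_w * h_w
u = 9.81 * 10.3
u = 101.04 kPa


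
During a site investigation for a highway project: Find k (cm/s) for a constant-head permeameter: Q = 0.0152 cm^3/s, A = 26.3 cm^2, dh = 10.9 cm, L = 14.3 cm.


Compute hydraulic gradient:
i = dh / L = 10.9 / 14.3 = 0.762238
Then apply Darcy's law:
k = Q / (A * i)
k = 0.0152 / (26.3 * 0.762238)
k = 0.0152 / 20.0469
k = 0.000758 cm/s


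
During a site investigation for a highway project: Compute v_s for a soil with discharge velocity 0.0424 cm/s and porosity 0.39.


Using v_s = v_d / n
v_s = 0.0424 / 0.39
v_s = 0.10872 cm/s


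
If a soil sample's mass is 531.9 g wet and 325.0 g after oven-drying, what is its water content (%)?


Using w = (m_wet - m_dry) / m_dry * 100
m_wet - m_dry = 531.9 - 325.0 = 206.9 g
w = 206.9 / 325.0 * 100
w = 63.66 %


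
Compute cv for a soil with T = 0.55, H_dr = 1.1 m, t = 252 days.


Result: 0.00264 m^2/day

Derivation:
Using cv = T * H_dr^2 / t
H_dr^2 = 1.1^2 = 1.21
cv = 0.55 * 1.21 / 252
cv = 0.00264 m^2/day


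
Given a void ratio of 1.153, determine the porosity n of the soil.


Using the relation n = e / (1 + e)
n = 1.153 / (1 + 1.153)
n = 1.153 / 2.153
n = 0.5355


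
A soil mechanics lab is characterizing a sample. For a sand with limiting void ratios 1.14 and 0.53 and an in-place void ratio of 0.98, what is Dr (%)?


Result: 26.23 %

Derivation:
Using Dr = (e_max - e) / (e_max - e_min) * 100
e_max - e = 1.14 - 0.98 = 0.16
e_max - e_min = 1.14 - 0.53 = 0.61
Dr = 0.16 / 0.61 * 100
Dr = 26.23 %


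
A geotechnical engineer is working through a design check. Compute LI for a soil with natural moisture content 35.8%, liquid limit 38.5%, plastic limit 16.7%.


Result: 0.876

Derivation:
First compute the plasticity index:
PI = LL - PL = 38.5 - 16.7 = 21.8
Then compute the liquidity index:
LI = (w - PL) / PI
LI = (35.8 - 16.7) / 21.8
LI = 0.876


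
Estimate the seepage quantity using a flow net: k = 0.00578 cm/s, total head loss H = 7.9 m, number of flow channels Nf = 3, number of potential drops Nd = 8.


Convert k to m/s for unit consistency with H:
k = 0.00578 cm/s = 0.00578 / 100 m/s = 5.78e-05 m/s
Using q = k * H * Nf / Nd
Nf / Nd = 3 / 8 = 0.375
q = 5.78e-05 * 7.9 * 0.375
q = 0.0001712 m^3/s per m


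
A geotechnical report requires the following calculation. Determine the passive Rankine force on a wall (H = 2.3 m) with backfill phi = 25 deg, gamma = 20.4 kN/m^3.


Compute passive earth pressure coefficient:
Kp = tan^2(45 + phi/2) = tan^2(57.5) = 2.463913
Compute passive force:
Pp = 0.5 * Kp * gamma * H^2
Pp = 0.5 * 2.463913 * 20.4 * 2.3^2
Pp = 132.95 kN/m


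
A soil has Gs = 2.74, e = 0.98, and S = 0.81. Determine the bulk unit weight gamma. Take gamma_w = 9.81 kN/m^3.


Using gamma = gamma_w * (Gs + S*e) / (1 + e)
Numerator: Gs + S*e = 2.74 + 0.81*0.98 = 3.5338
Denominator: 1 + e = 1 + 0.98 = 1.98
gamma = 9.81 * 3.5338 / 1.98
gamma = 17.508 kN/m^3


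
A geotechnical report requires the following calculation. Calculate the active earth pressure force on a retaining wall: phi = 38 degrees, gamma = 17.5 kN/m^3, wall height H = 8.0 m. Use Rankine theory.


Compute active earth pressure coefficient:
Ka = tan^2(45 - phi/2) = tan^2(26.0) = 0.237883
Compute active force:
Pa = 0.5 * Ka * gamma * H^2
Pa = 0.5 * 0.237883 * 17.5 * 8.0^2
Pa = 133.21 kN/m


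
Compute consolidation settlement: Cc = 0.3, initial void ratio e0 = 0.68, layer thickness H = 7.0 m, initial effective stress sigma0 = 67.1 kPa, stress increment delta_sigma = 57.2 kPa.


Using Sc = Cc * H / (1 + e0) * log10((sigma0 + delta_sigma) / sigma0)
Stress ratio = (67.1 + 57.2) / 67.1 = 1.85246
log10(1.85246) = 0.267749
Cc * H / (1 + e0) = 0.3 * 7.0 / (1 + 0.68) = 1.25
Sc = 1.25 * 0.267749
Sc = 0.3347 m


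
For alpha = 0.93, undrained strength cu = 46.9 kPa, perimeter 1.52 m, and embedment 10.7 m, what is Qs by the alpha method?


Using Qs = alpha * cu * perimeter * L
Qs = 0.93 * 46.9 * 1.52 * 10.7
Qs = 709.39 kN


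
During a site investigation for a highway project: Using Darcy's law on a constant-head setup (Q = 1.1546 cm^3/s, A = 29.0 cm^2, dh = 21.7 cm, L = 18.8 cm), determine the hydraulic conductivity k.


Compute hydraulic gradient:
i = dh / L = 21.7 / 18.8 = 1.15426
Then apply Darcy's law:
k = Q / (A * i)
k = 1.1546 / (29.0 * 1.15426)
k = 1.1546 / 33.4734
k = 0.034493 cm/s


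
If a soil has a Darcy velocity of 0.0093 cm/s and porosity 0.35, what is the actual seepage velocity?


Using v_s = v_d / n
v_s = 0.0093 / 0.35
v_s = 0.02657 cm/s


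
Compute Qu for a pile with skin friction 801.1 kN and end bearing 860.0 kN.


Using Qu = Qf + Qb
Qu = 801.1 + 860.0
Qu = 1661.1 kN


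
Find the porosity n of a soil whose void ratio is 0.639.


Using the relation n = e / (1 + e)
n = 0.639 / (1 + 0.639)
n = 0.639 / 1.639
n = 0.3899


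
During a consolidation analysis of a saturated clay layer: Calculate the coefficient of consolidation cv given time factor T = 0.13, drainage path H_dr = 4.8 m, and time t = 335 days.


Using cv = T * H_dr^2 / t
H_dr^2 = 4.8^2 = 23.04
cv = 0.13 * 23.04 / 335
cv = 0.00894 m^2/day


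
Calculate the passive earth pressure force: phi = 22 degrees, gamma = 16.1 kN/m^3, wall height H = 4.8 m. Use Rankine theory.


Compute passive earth pressure coefficient:
Kp = tan^2(45 + phi/2) = tan^2(56.0) = 2.197987
Compute passive force:
Pp = 0.5 * Kp * gamma * H^2
Pp = 0.5 * 2.197987 * 16.1 * 4.8^2
Pp = 407.67 kN/m


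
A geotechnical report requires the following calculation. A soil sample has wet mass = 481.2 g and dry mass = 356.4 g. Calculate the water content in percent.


Using w = (m_wet - m_dry) / m_dry * 100
m_wet - m_dry = 481.2 - 356.4 = 124.8 g
w = 124.8 / 356.4 * 100
w = 35.02 %


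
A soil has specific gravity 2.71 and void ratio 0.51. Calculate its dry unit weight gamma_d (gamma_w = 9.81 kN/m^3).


Using gamma_d = Gs * gamma_w / (1 + e)
gamma_d = 2.71 * 9.81 / (1 + 0.51)
gamma_d = 2.71 * 9.81 / 1.51
gamma_d = 17.606 kN/m^3


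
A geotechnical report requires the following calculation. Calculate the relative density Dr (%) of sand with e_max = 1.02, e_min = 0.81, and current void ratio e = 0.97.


Using Dr = (e_max - e) / (e_max - e_min) * 100
e_max - e = 1.02 - 0.97 = 0.05
e_max - e_min = 1.02 - 0.81 = 0.21
Dr = 0.05 / 0.21 * 100
Dr = 23.81 %


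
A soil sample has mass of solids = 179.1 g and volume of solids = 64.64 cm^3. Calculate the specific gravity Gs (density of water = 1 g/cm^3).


Using Gs = m_s / (V_s * rho_w)
Since rho_w = 1 g/cm^3:
Gs = 179.1 / 64.64
Gs = 2.771


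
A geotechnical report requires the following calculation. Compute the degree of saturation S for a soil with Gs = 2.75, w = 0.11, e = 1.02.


Result: 0.2966

Derivation:
Using S = Gs * w / e
S = 2.75 * 0.11 / 1.02
S = 0.2966


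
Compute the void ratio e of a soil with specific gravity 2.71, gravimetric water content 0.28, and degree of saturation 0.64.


Using the relation e = Gs * w / S
e = 2.71 * 0.28 / 0.64
e = 1.1856


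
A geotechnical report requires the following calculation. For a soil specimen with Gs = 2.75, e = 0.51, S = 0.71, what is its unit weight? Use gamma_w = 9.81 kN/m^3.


Using gamma = gamma_w * (Gs + S*e) / (1 + e)
Numerator: Gs + S*e = 2.75 + 0.71*0.51 = 3.1121
Denominator: 1 + e = 1 + 0.51 = 1.51
gamma = 9.81 * 3.1121 / 1.51
gamma = 20.218 kN/m^3


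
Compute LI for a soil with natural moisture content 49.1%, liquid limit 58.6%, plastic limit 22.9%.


First compute the plasticity index:
PI = LL - PL = 58.6 - 22.9 = 35.7
Then compute the liquidity index:
LI = (w - PL) / PI
LI = (49.1 - 22.9) / 35.7
LI = 0.734


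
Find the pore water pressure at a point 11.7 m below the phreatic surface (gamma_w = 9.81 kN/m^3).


Result: 114.78 kPa

Derivation:
Using u = gamma_w * h_w
u = 9.81 * 11.7
u = 114.78 kPa


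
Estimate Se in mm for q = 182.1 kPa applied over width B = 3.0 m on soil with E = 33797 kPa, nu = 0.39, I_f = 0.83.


Using Se = q * B * (1 - nu^2) * I_f / E
1 - nu^2 = 1 - 0.39^2 = 0.8479
Se = 182.1 * 3.0 * 0.8479 * 0.83 / 33797
Se = 0.011376 m
Convert to mm: Se = 0.011376 * 1000 = 11.376 mm


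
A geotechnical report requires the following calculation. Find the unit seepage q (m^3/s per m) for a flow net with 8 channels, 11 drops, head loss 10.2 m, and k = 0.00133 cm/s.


Convert k to m/s for unit consistency with H:
k = 0.00133 cm/s = 0.00133 / 100 m/s = 1.33e-05 m/s
Using q = k * H * Nf / Nd
Nf / Nd = 8 / 11 = 0.7273
q = 1.33e-05 * 10.2 * 0.7273
q = 9.866e-05 m^3/s per m


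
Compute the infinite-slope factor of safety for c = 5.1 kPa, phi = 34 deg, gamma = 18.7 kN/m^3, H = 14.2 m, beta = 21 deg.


Using Fs = c / (gamma*H*sin(beta)*cos(beta)) + tan(phi)/tan(beta)
Cohesion contribution = 5.1 / (18.7*14.2*sin(21)*cos(21))
Cohesion contribution = 0.0574063
Friction contribution = tan(34)/tan(21) = 1.75715
Fs = 0.0574063 + 1.75715
Fs = 1.815


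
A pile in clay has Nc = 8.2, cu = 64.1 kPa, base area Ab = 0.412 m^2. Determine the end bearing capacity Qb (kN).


Using Qb = Nc * cu * Ab
Qb = 8.2 * 64.1 * 0.412
Qb = 216.56 kN


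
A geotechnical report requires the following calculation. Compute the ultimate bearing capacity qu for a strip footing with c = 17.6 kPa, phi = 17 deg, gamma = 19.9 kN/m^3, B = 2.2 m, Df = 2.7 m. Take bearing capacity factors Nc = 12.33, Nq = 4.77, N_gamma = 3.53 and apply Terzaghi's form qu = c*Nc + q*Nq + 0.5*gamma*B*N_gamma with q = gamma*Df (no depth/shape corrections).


Compute qu = c*Nc + gamma*Df*Nq + 0.5*gamma*B*N_gamma
Term 1: 17.6 * 12.33 = 217.008
Term 2: 19.9 * 2.7 * 4.77 = 256.2921
Term 3: 0.5 * 19.9 * 2.2 * 3.53 = 77.2717
qu = 217.008 + 256.2921 + 77.2717
qu = 550.57 kPa


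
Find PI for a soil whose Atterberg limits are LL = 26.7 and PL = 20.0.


Using PI = LL - PL
PI = 26.7 - 20.0
PI = 6.7


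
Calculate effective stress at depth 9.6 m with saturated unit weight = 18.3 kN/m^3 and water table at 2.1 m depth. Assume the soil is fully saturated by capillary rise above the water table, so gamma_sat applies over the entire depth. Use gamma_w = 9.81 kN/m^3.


Total stress = gamma_sat * depth
sigma = 18.3 * 9.6 = 175.68 kPa
Pore water pressure u = gamma_w * (depth - d_wt)
u = 9.81 * (9.6 - 2.1) = 73.575 kPa
Effective stress = sigma - u
sigma' = 175.68 - 73.575 = 102.11 kPa


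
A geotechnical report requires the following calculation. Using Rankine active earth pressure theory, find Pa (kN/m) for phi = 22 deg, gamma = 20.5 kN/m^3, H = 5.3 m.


Compute active earth pressure coefficient:
Ka = tan^2(45 - phi/2) = tan^2(34.0) = 0.454962
Compute active force:
Pa = 0.5 * Ka * gamma * H^2
Pa = 0.5 * 0.454962 * 20.5 * 5.3^2
Pa = 130.99 kN/m


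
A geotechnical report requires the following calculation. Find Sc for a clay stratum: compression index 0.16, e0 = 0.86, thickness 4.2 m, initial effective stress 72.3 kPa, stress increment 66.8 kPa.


Using Sc = Cc * H / (1 + e0) * log10((sigma0 + delta_sigma) / sigma0)
Stress ratio = (72.3 + 66.8) / 72.3 = 1.92393
log10(1.92393) = 0.284189
Cc * H / (1 + e0) = 0.16 * 4.2 / (1 + 0.86) = 0.36129
Sc = 0.36129 * 0.284189
Sc = 0.1027 m


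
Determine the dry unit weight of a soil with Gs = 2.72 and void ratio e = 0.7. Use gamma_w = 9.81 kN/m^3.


Using gamma_d = Gs * gamma_w / (1 + e)
gamma_d = 2.72 * 9.81 / (1 + 0.7)
gamma_d = 2.72 * 9.81 / 1.7
gamma_d = 15.696 kN/m^3


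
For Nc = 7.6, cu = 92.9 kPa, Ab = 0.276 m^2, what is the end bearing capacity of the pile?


Result: 194.87 kN

Derivation:
Using Qb = Nc * cu * Ab
Qb = 7.6 * 92.9 * 0.276
Qb = 194.87 kN


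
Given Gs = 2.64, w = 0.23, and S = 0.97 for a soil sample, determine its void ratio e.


Result: 0.626

Derivation:
Using the relation e = Gs * w / S
e = 2.64 * 0.23 / 0.97
e = 0.626


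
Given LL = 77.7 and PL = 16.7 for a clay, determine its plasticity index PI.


Using PI = LL - PL
PI = 77.7 - 16.7
PI = 61.0


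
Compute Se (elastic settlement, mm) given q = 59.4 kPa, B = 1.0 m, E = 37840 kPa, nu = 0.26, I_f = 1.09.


Using Se = q * B * (1 - nu^2) * I_f / E
1 - nu^2 = 1 - 0.26^2 = 0.9324
Se = 59.4 * 1.0 * 0.9324 * 1.09 / 37840
Se = 0.001595 m
Convert to mm: Se = 0.001595 * 1000 = 1.595 mm


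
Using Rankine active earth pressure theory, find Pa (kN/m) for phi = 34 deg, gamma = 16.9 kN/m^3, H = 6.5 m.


Compute active earth pressure coefficient:
Ka = tan^2(45 - phi/2) = tan^2(28.0) = 0.282715
Compute active force:
Pa = 0.5 * Ka * gamma * H^2
Pa = 0.5 * 0.282715 * 16.9 * 6.5^2
Pa = 100.93 kN/m


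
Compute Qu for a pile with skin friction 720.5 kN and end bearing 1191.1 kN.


Using Qu = Qf + Qb
Qu = 720.5 + 1191.1
Qu = 1911.6 kN


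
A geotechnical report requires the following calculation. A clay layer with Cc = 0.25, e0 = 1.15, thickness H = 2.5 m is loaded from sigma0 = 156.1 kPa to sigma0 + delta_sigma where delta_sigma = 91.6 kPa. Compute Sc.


Using Sc = Cc * H / (1 + e0) * log10((sigma0 + delta_sigma) / sigma0)
Stress ratio = (156.1 + 91.6) / 156.1 = 1.5868
log10(1.5868) = 0.200523
Cc * H / (1 + e0) = 0.25 * 2.5 / (1 + 1.15) = 0.290698
Sc = 0.290698 * 0.200523
Sc = 0.0583 m


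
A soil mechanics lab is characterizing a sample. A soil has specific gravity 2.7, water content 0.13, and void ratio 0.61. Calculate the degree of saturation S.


Using S = Gs * w / e
S = 2.7 * 0.13 / 0.61
S = 0.5754


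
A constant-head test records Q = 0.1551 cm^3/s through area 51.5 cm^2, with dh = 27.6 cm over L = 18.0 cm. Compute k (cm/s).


Compute hydraulic gradient:
i = dh / L = 27.6 / 18.0 = 1.53333
Then apply Darcy's law:
k = Q / (A * i)
k = 0.1551 / (51.5 * 1.53333)
k = 0.1551 / 78.9667
k = 0.001964 cm/s


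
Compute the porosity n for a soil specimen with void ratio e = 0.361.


Result: 0.2652

Derivation:
Using the relation n = e / (1 + e)
n = 0.361 / (1 + 0.361)
n = 0.361 / 1.361
n = 0.2652


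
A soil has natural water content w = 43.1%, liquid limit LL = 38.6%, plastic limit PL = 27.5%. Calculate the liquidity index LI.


First compute the plasticity index:
PI = LL - PL = 38.6 - 27.5 = 11.1
Then compute the liquidity index:
LI = (w - PL) / PI
LI = (43.1 - 27.5) / 11.1
LI = 1.405


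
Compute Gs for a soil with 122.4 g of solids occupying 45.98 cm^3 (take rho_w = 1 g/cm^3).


Result: 2.662

Derivation:
Using Gs = m_s / (V_s * rho_w)
Since rho_w = 1 g/cm^3:
Gs = 122.4 / 45.98
Gs = 2.662


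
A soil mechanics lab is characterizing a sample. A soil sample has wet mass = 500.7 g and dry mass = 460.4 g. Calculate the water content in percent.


Result: 8.75 %

Derivation:
Using w = (m_wet - m_dry) / m_dry * 100
m_wet - m_dry = 500.7 - 460.4 = 40.3 g
w = 40.3 / 460.4 * 100
w = 8.75 %


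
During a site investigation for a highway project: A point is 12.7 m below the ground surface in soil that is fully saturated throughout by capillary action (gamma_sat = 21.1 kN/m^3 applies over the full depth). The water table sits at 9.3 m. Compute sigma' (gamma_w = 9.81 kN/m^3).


Total stress = gamma_sat * depth
sigma = 21.1 * 12.7 = 267.97 kPa
Pore water pressure u = gamma_w * (depth - d_wt)
u = 9.81 * (12.7 - 9.3) = 33.354 kPa
Effective stress = sigma - u
sigma' = 267.97 - 33.354 = 234.62 kPa


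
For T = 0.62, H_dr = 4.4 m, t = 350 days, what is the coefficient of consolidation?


Using cv = T * H_dr^2 / t
H_dr^2 = 4.4^2 = 19.36
cv = 0.62 * 19.36 / 350
cv = 0.03429 m^2/day


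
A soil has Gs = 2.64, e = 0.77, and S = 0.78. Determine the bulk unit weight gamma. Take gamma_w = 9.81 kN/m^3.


Result: 17.961 kN/m^3

Derivation:
Using gamma = gamma_w * (Gs + S*e) / (1 + e)
Numerator: Gs + S*e = 2.64 + 0.78*0.77 = 3.2406
Denominator: 1 + e = 1 + 0.77 = 1.77
gamma = 9.81 * 3.2406 / 1.77
gamma = 17.961 kN/m^3


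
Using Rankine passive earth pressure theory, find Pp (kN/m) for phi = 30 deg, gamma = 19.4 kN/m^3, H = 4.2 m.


Compute passive earth pressure coefficient:
Kp = tan^2(45 + phi/2) = tan^2(60.0) = 3
Compute passive force:
Pp = 0.5 * Kp * gamma * H^2
Pp = 0.5 * 3 * 19.4 * 4.2^2
Pp = 513.32 kN/m


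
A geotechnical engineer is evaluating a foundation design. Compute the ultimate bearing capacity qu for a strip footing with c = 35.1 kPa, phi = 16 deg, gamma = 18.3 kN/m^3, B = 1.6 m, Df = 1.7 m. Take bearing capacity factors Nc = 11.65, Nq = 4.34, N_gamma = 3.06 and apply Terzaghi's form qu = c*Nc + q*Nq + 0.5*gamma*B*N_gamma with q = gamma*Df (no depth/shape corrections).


Compute qu = c*Nc + gamma*Df*Nq + 0.5*gamma*B*N_gamma
Term 1: 35.1 * 11.65 = 408.915
Term 2: 18.3 * 1.7 * 4.34 = 135.0174
Term 3: 0.5 * 18.3 * 1.6 * 3.06 = 44.7984
qu = 408.915 + 135.0174 + 44.7984
qu = 588.73 kPa


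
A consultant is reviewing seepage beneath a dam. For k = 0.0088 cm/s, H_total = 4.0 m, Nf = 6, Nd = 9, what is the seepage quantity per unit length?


Convert k to m/s for unit consistency with H:
k = 0.0088 cm/s = 0.0088 / 100 m/s = 8.8e-05 m/s
Using q = k * H * Nf / Nd
Nf / Nd = 6 / 9 = 0.6667
q = 8.8e-05 * 4.0 * 0.6667
q = 0.0002347 m^3/s per m


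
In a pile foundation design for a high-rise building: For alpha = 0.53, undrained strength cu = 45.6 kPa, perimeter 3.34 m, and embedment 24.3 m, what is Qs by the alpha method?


Using Qs = alpha * cu * perimeter * L
Qs = 0.53 * 45.6 * 3.34 * 24.3
Qs = 1961.52 kN


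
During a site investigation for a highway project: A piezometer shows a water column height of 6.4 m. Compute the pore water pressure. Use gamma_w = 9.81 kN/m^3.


Using u = gamma_w * h_w
u = 9.81 * 6.4
u = 62.78 kPa


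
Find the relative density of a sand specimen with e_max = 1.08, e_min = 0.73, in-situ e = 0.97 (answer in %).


Using Dr = (e_max - e) / (e_max - e_min) * 100
e_max - e = 1.08 - 0.97 = 0.11
e_max - e_min = 1.08 - 0.73 = 0.35
Dr = 0.11 / 0.35 * 100
Dr = 31.43 %


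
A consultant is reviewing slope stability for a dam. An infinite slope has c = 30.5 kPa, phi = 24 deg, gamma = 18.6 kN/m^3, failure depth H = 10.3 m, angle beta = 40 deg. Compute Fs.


Using Fs = c / (gamma*H*sin(beta)*cos(beta)) + tan(phi)/tan(beta)
Cohesion contribution = 30.5 / (18.6*10.3*sin(40)*cos(40))
Cohesion contribution = 0.323317
Friction contribution = tan(24)/tan(40) = 0.530603
Fs = 0.323317 + 0.530603
Fs = 0.854


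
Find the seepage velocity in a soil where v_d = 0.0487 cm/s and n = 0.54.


Using v_s = v_d / n
v_s = 0.0487 / 0.54
v_s = 0.09019 cm/s


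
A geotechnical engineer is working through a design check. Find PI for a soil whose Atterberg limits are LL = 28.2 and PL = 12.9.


Using PI = LL - PL
PI = 28.2 - 12.9
PI = 15.3


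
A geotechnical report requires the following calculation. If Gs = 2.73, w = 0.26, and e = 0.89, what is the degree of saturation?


Using S = Gs * w / e
S = 2.73 * 0.26 / 0.89
S = 0.7975


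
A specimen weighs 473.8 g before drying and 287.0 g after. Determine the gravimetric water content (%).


Result: 65.09 %

Derivation:
Using w = (m_wet - m_dry) / m_dry * 100
m_wet - m_dry = 473.8 - 287.0 = 186.8 g
w = 186.8 / 287.0 * 100
w = 65.09 %


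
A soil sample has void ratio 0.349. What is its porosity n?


Using the relation n = e / (1 + e)
n = 0.349 / (1 + 0.349)
n = 0.349 / 1.349
n = 0.2587


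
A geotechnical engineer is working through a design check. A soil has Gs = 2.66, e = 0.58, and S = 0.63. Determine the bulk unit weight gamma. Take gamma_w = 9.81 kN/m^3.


Result: 18.784 kN/m^3

Derivation:
Using gamma = gamma_w * (Gs + S*e) / (1 + e)
Numerator: Gs + S*e = 2.66 + 0.63*0.58 = 3.0254
Denominator: 1 + e = 1 + 0.58 = 1.58
gamma = 9.81 * 3.0254 / 1.58
gamma = 18.784 kN/m^3


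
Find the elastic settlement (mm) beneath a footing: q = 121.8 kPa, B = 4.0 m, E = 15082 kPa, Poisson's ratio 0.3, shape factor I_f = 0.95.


Using Se = q * B * (1 - nu^2) * I_f / E
1 - nu^2 = 1 - 0.3^2 = 0.91
Se = 121.8 * 4.0 * 0.91 * 0.95 / 15082
Se = 0.027926 m
Convert to mm: Se = 0.027926 * 1000 = 27.926 mm


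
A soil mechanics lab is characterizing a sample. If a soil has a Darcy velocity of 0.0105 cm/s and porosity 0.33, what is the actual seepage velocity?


Result: 0.03182 cm/s

Derivation:
Using v_s = v_d / n
v_s = 0.0105 / 0.33
v_s = 0.03182 cm/s


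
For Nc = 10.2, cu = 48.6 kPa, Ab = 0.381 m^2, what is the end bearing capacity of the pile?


Using Qb = Nc * cu * Ab
Qb = 10.2 * 48.6 * 0.381
Qb = 188.87 kN


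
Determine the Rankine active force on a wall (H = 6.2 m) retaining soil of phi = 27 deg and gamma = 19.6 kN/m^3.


Compute active earth pressure coefficient:
Ka = tan^2(45 - phi/2) = tan^2(31.5) = 0.375525
Compute active force:
Pa = 0.5 * Ka * gamma * H^2
Pa = 0.5 * 0.375525 * 19.6 * 6.2^2
Pa = 141.46 kN/m


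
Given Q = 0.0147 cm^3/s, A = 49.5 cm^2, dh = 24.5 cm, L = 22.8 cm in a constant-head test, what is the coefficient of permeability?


Compute hydraulic gradient:
i = dh / L = 24.5 / 22.8 = 1.07456
Then apply Darcy's law:
k = Q / (A * i)
k = 0.0147 / (49.5 * 1.07456)
k = 0.0147 / 53.1908
k = 0.000276 cm/s


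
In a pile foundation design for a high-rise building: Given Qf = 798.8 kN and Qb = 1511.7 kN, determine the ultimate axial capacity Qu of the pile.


Using Qu = Qf + Qb
Qu = 798.8 + 1511.7
Qu = 2310.5 kN


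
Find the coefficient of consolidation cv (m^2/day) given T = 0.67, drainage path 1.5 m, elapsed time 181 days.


Using cv = T * H_dr^2 / t
H_dr^2 = 1.5^2 = 2.25
cv = 0.67 * 2.25 / 181
cv = 0.00833 m^2/day


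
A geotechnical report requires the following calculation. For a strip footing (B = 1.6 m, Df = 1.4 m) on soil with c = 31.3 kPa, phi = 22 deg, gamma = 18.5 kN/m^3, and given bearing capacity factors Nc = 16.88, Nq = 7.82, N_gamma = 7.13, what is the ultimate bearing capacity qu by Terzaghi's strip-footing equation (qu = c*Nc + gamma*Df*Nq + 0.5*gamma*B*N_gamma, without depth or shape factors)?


Compute qu = c*Nc + gamma*Df*Nq + 0.5*gamma*B*N_gamma
Term 1: 31.3 * 16.88 = 528.344
Term 2: 18.5 * 1.4 * 7.82 = 202.538
Term 3: 0.5 * 18.5 * 1.6 * 7.13 = 105.524
qu = 528.344 + 202.538 + 105.524
qu = 836.41 kPa


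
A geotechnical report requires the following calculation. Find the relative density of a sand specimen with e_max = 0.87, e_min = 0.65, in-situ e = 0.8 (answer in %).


Using Dr = (e_max - e) / (e_max - e_min) * 100
e_max - e = 0.87 - 0.8 = 0.07
e_max - e_min = 0.87 - 0.65 = 0.22
Dr = 0.07 / 0.22 * 100
Dr = 31.82 %


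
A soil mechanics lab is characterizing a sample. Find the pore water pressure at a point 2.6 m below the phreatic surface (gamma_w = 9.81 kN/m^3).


Using u = gamma_w * h_w
u = 9.81 * 2.6
u = 25.51 kPa


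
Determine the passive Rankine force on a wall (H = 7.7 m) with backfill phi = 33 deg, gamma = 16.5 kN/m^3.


Compute passive earth pressure coefficient:
Kp = tan^2(45 + phi/2) = tan^2(61.5) = 3.39212
Compute passive force:
Pp = 0.5 * Kp * gamma * H^2
Pp = 0.5 * 3.39212 * 16.5 * 7.7^2
Pp = 1659.23 kN/m


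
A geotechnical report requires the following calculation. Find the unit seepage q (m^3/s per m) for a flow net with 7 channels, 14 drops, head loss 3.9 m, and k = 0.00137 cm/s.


Convert k to m/s for unit consistency with H:
k = 0.00137 cm/s = 0.00137 / 100 m/s = 1.37e-05 m/s
Using q = k * H * Nf / Nd
Nf / Nd = 7 / 14 = 0.5
q = 1.37e-05 * 3.9 * 0.5
q = 2.671e-05 m^3/s per m


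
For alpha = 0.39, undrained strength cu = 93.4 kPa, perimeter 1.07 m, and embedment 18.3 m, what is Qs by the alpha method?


Using Qs = alpha * cu * perimeter * L
Qs = 0.39 * 93.4 * 1.07 * 18.3
Qs = 713.26 kN


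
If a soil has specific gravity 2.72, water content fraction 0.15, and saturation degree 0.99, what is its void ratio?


Using the relation e = Gs * w / S
e = 2.72 * 0.15 / 0.99
e = 0.4121


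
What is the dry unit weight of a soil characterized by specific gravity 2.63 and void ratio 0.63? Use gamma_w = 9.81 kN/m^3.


Using gamma_d = Gs * gamma_w / (1 + e)
gamma_d = 2.63 * 9.81 / (1 + 0.63)
gamma_d = 2.63 * 9.81 / 1.63
gamma_d = 15.828 kN/m^3


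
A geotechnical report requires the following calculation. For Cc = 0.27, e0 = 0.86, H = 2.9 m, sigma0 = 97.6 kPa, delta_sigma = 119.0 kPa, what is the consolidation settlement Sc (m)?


Using Sc = Cc * H / (1 + e0) * log10((sigma0 + delta_sigma) / sigma0)
Stress ratio = (97.6 + 119.0) / 97.6 = 2.21926
log10(2.21926) = 0.346209
Cc * H / (1 + e0) = 0.27 * 2.9 / (1 + 0.86) = 0.420968
Sc = 0.420968 * 0.346209
Sc = 0.1457 m


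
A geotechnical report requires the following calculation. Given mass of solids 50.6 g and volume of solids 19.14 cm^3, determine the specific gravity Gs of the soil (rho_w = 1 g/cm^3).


Using Gs = m_s / (V_s * rho_w)
Since rho_w = 1 g/cm^3:
Gs = 50.6 / 19.14
Gs = 2.644


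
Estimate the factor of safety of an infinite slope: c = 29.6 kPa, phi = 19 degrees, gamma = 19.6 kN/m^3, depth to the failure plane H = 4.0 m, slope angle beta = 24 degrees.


Result: 1.789

Derivation:
Using Fs = c / (gamma*H*sin(beta)*cos(beta)) + tan(phi)/tan(beta)
Cohesion contribution = 29.6 / (19.6*4.0*sin(24)*cos(24))
Cohesion contribution = 1.01609
Friction contribution = tan(19)/tan(24) = 0.773372
Fs = 1.01609 + 0.773372
Fs = 1.789


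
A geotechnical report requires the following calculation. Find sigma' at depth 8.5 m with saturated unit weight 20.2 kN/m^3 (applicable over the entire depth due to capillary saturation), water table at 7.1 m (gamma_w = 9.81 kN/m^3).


Total stress = gamma_sat * depth
sigma = 20.2 * 8.5 = 171.7 kPa
Pore water pressure u = gamma_w * (depth - d_wt)
u = 9.81 * (8.5 - 7.1) = 13.734 kPa
Effective stress = sigma - u
sigma' = 171.7 - 13.734 = 157.97 kPa


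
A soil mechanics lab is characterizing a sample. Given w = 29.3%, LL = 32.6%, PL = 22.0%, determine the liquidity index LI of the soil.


Result: 0.689

Derivation:
First compute the plasticity index:
PI = LL - PL = 32.6 - 22.0 = 10.6
Then compute the liquidity index:
LI = (w - PL) / PI
LI = (29.3 - 22.0) / 10.6
LI = 0.689
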